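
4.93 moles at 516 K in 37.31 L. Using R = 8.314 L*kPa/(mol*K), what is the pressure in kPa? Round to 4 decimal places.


PV = nRT, solve for P = nRT / V.
nRT = 4.93 * 8.314 * 516 = 21149.8183
P = 21149.8183 / 37.31
P = 566.86728223 kPa, rounded to 4 dp:

566.8673 kPa


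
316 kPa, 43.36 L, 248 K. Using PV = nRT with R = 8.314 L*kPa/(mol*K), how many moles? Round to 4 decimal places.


PV = nRT, solve for n = PV / (RT).
PV = 316 * 43.36 = 13701.76
RT = 8.314 * 248 = 2061.872
n = 13701.76 / 2061.872
n = 6.64530097 mol, rounded to 4 dp:

6.6453 mol


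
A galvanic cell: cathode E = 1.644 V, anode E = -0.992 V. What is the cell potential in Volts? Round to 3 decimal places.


Standard cell potential: E_cell = E_cathode - E_anode.
E_cell = 1.644 - (-0.992)
E_cell = 2.636 V, rounded to 3 dp:

2.636 V


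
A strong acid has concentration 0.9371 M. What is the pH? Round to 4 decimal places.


A strong acid dissociates completely, so [H+] equals the given concentration.
pH = -log10([H+]) = -log10(0.9371)
pH = 0.02821406, rounded to 4 dp:

0.0282


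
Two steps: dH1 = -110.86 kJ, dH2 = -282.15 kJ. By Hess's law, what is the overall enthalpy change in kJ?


Hess's law: enthalpy is a state function, so add the step enthalpies.
dH_total = dH1 + dH2 = -110.86 + (-282.15)
dH_total = -393.01 kJ:

-393.01 kJ


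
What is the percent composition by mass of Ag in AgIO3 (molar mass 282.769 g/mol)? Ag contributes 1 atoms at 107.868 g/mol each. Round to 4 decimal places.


pct = 100 * (n_elem * M_elem) / M_total
mass_contribution = 1 * 107.868 = 107.868 g/mol
pct = 100 * 107.868 / 282.769
pct = 38.14703875 %, rounded to 4 dp:

38.1470 %


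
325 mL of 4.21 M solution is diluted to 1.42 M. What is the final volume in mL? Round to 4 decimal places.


Dilution: M1*V1 = M2*V2, solve for V2.
V2 = M1*V1 / M2
V2 = 4.21 * 325 / 1.42
V2 = 1368.25 / 1.42
V2 = 963.55633803 mL, rounded to 4 dp:

963.5563 mL


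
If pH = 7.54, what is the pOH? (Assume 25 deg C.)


At 25 deg C, pH + pOH = 14.
pOH = 14 - pH = 14 - 7.54
pOH = 6.46:

6.46


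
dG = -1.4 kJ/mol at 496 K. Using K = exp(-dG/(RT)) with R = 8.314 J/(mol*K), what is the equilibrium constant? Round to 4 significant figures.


dG is in kJ/mol; multiply by 1000 to match R in J/(mol*K).
RT = 8.314 * 496 = 4123.744 J/mol
exponent = -dG*1000 / (RT) = -(-1.4*1000) / 4123.744 = 0.33949731
K = exp(0.33949731)
K = 1.4042415, rounded to 4 significant figures:

1.404


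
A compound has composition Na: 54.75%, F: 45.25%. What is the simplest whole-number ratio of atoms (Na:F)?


Assume 100 g of compound, divide each mass% by atomic mass to get moles, then normalize by the smallest to get a raw atom ratio.
Moles per 100 g: Na: 54.75/22.99 = 2.3815, F: 45.25/18.998 = 2.3818
Raw ratio (divide by min = 2.3815): Na: 1.0, F: 1.0
Multiply by 1 to clear fractions: Na: 1.0 ~= 1, F: 1.0 ~= 1
Reduce by GCD to get the simplest whole-number ratio:

1:1


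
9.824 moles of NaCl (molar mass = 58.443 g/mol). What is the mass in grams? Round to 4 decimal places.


mass = n * M
mass = 9.824 * 58.443
mass = 574.144032 g, rounded to 4 dp:

574.1440 g


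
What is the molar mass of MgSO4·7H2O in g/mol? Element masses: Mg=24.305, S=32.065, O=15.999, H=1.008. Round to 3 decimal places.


M = sum(count * atomic_mass) over atoms.
M = 1*24.305 + 1*32.065 + 11*15.999 + 14*1.008
M = 24.305 + 32.065 + 175.989 + 14.112
M = 246.471 g/mol, rounded to 3 dp:

246.471 g/mol


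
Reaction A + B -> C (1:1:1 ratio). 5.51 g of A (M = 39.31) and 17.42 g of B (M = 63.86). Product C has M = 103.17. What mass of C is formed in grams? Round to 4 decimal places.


Find moles of each reactant; the smaller value is the limiting reagent in a 1:1:1 reaction, so moles_C equals moles of the limiter.
n_A = mass_A / M_A = 5.51 / 39.31 = 0.140168 mol
n_B = mass_B / M_B = 17.42 / 63.86 = 0.272784 mol
Limiting reagent: A (smaller), n_limiting = 0.140168 mol
mass_C = n_limiting * M_C = 0.140168 * 103.17
mass_C = 14.46113256 g, rounded to 4 dp:

14.4611 g


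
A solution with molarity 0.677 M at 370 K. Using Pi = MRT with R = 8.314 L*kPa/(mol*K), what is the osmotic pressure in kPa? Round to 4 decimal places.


Osmotic pressure (van't Hoff): Pi = M*R*T.
RT = 8.314 * 370 = 3076.18
Pi = 0.677 * 3076.18
Pi = 2082.57386 kPa, rounded to 4 dp:

2082.5739 kPa


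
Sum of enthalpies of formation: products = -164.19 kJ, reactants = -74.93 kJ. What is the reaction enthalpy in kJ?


dH_rxn = sum(dH_f products) - sum(dH_f reactants)
dH_rxn = -164.19 - (-74.93)
dH_rxn = -89.26 kJ:

-89.26 kJ


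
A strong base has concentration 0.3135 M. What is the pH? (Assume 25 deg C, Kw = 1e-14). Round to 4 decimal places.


A strong base dissociates completely, so [OH-] equals the given concentration.
pOH = -log10([OH-]) = -log10(0.3135) = 0.503762
pH = 14 - pOH = 14 - 0.503762
pH = 13.496238, rounded to 4 dp:

13.4962


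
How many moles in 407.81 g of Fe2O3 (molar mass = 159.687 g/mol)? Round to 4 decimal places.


n = mass / M
n = 407.81 / 159.687
n = 2.55380839 mol, rounded to 4 dp:

2.5538 mol


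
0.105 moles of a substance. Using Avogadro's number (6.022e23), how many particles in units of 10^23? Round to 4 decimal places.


N = n * NA, then divide by 1e23 for the requested units.
N / 1e23 = n * 6.022
N / 1e23 = 0.105 * 6.022
N / 1e23 = 0.63231, rounded to 4 dp:

0.6323


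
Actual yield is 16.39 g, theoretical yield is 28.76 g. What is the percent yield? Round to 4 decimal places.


% yield = 100 * actual / theoretical
% yield = 100 * 16.39 / 28.76
% yield = 56.98887344 %, rounded to 4 dp:

56.9889 %


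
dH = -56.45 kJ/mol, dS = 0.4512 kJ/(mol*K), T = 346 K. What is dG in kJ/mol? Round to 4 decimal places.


Gibbs: dG = dH - T*dS (consistent units, dS already in kJ/(mol*K)).
T*dS = 346 * 0.4512 = 156.1152
dG = -56.45 - (156.1152)
dG = -212.5652 kJ/mol, rounded to 4 dp:

-212.5652 kJ/mol


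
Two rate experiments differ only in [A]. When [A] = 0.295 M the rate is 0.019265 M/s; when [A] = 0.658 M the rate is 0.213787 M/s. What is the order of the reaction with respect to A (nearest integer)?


Rate is proportional to [A]^n, so rate2/rate1 = ([A]2/[A]1)^n. Take logs to solve for n.
rate2/rate1 = 0.213787 / 0.019265 = 11.0972
[A]2/[A]1 = 0.658 / 0.295 = 2.2305
n = ln(11.0972) / ln(2.2305) = 3.0
Nearest integer order:

3


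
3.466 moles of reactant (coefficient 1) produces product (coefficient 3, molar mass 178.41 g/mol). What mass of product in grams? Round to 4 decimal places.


Use the coefficient ratio to convert reactant moles to product moles, then multiply by the product's molar mass.
moles_P = moles_R * (coeff_P / coeff_R) = 3.466 * (3/1) = 10.398
mass_P = moles_P * M_P = 10.398 * 178.41
mass_P = 1855.10718 g, rounded to 4 dp:

1855.1072 g


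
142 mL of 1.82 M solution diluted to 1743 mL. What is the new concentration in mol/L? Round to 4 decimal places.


Dilution: M1*V1 = M2*V2, solve for M2.
M2 = M1*V1 / V2
M2 = 1.82 * 142 / 1743
M2 = 258.44 / 1743
M2 = 0.14827309 mol/L, rounded to 4 dp:

0.1483 mol/L


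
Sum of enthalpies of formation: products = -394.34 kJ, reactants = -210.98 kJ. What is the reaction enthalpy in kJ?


dH_rxn = sum(dH_f products) - sum(dH_f reactants)
dH_rxn = -394.34 - (-210.98)
dH_rxn = -183.36 kJ:

-183.36 kJ


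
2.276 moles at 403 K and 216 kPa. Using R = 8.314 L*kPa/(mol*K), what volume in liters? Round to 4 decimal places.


PV = nRT, solve for V = nRT / P.
nRT = 2.276 * 8.314 * 403 = 7625.8336
V = 7625.8336 / 216
V = 35.30478519 L, rounded to 4 dp:

35.3048 L


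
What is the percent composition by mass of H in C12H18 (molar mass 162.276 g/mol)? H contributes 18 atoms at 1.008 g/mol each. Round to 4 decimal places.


pct = 100 * (n_elem * M_elem) / M_total
mass_contribution = 18 * 1.008 = 18.144 g/mol
pct = 100 * 18.144 / 162.276
pct = 11.18095097 %, rounded to 4 dp:

11.1810 %


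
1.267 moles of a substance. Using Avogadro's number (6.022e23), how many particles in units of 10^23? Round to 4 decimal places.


N = n * NA, then divide by 1e23 for the requested units.
N / 1e23 = n * 6.022
N / 1e23 = 1.267 * 6.022
N / 1e23 = 7.629874, rounded to 4 dp:

7.6299


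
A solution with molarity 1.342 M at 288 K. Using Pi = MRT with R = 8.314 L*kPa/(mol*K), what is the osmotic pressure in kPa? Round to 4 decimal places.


Osmotic pressure (van't Hoff): Pi = M*R*T.
RT = 8.314 * 288 = 2394.432
Pi = 1.342 * 2394.432
Pi = 3213.327744 kPa, rounded to 4 dp:

3213.3277 kPa


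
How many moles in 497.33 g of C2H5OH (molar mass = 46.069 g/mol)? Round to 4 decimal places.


n = mass / M
n = 497.33 / 46.069
n = 10.79532875 mol, rounded to 4 dp:

10.7953 mol


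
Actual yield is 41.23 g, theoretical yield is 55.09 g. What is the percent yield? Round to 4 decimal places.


% yield = 100 * actual / theoretical
% yield = 100 * 41.23 / 55.09
% yield = 74.841169 %, rounded to 4 dp:

74.8412 %


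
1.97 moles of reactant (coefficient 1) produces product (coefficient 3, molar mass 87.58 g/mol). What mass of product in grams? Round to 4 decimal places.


Use the coefficient ratio to convert reactant moles to product moles, then multiply by the product's molar mass.
moles_P = moles_R * (coeff_P / coeff_R) = 1.97 * (3/1) = 5.91
mass_P = moles_P * M_P = 5.91 * 87.58
mass_P = 517.5978 g, rounded to 4 dp:

517.5978 g


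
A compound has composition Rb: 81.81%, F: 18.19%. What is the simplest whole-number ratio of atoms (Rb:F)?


Assume 100 g of compound, divide each mass% by atomic mass to get moles, then normalize by the smallest to get a raw atom ratio.
Moles per 100 g: Rb: 81.81/85.468 = 0.9572, F: 18.19/18.998 = 0.9575
Raw ratio (divide by min = 0.9572): Rb: 1.0, F: 1.0
Multiply by 1 to clear fractions: Rb: 1.0 ~= 1, F: 1.0 ~= 1
Reduce by GCD to get the simplest whole-number ratio:

1:1


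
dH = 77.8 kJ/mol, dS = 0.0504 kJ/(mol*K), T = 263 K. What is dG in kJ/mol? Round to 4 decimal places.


Gibbs: dG = dH - T*dS (consistent units, dS already in kJ/(mol*K)).
T*dS = 263 * 0.0504 = 13.2552
dG = 77.8 - (13.2552)
dG = 64.5448 kJ/mol, rounded to 4 dp:

64.5448 kJ/mol


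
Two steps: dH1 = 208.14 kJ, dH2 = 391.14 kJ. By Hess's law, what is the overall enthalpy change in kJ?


Hess's law: enthalpy is a state function, so add the step enthalpies.
dH_total = dH1 + dH2 = 208.14 + (391.14)
dH_total = 599.28 kJ:

599.28 kJ


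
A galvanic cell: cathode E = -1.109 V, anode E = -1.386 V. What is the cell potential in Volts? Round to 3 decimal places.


Standard cell potential: E_cell = E_cathode - E_anode.
E_cell = -1.109 - (-1.386)
E_cell = 0.277 V, rounded to 3 dp:

0.277 V


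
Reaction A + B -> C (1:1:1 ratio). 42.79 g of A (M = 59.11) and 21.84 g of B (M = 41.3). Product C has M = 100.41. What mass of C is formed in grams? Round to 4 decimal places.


Find moles of each reactant; the smaller value is the limiting reagent in a 1:1:1 reaction, so moles_C equals moles of the limiter.
n_A = mass_A / M_A = 42.79 / 59.11 = 0.723905 mol
n_B = mass_B / M_B = 21.84 / 41.3 = 0.528814 mol
Limiting reagent: B (smaller), n_limiting = 0.528814 mol
mass_C = n_limiting * M_C = 0.528814 * 100.41
mass_C = 53.09821374 g, rounded to 4 dp:

53.0982 g


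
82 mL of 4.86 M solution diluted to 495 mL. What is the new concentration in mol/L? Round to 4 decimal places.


Dilution: M1*V1 = M2*V2, solve for M2.
M2 = M1*V1 / V2
M2 = 4.86 * 82 / 495
M2 = 398.52 / 495
M2 = 0.80509091 mol/L, rounded to 4 dp:

0.8051 mol/L


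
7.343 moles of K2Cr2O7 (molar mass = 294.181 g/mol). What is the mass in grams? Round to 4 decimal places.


mass = n * M
mass = 7.343 * 294.181
mass = 2160.171083 g, rounded to 4 dp:

2160.1711 g


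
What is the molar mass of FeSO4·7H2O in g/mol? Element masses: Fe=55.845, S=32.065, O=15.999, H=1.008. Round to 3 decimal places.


M = sum(count * atomic_mass) over atoms.
M = 1*55.845 + 1*32.065 + 11*15.999 + 14*1.008
M = 55.845 + 32.065 + 175.989 + 14.112
M = 278.011 g/mol, rounded to 3 dp:

278.011 g/mol


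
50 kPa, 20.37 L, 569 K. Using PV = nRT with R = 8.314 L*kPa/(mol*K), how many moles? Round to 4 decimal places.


PV = nRT, solve for n = PV / (RT).
PV = 50 * 20.37 = 1018.5
RT = 8.314 * 569 = 4730.666
n = 1018.5 / 4730.666
n = 0.21529738 mol, rounded to 4 dp:

0.2153 mol


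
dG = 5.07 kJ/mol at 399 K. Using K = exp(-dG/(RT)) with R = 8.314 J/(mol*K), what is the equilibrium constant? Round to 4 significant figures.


dG is in kJ/mol; multiply by 1000 to match R in J/(mol*K).
RT = 8.314 * 399 = 3317.286 J/mol
exponent = -dG*1000 / (RT) = -(5.07*1000) / 3317.286 = -1.52835782
K = exp(-1.52835782)
K = 0.21689155, rounded to 4 significant figures:

0.2169


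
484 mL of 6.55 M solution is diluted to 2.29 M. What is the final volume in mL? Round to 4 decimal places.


Dilution: M1*V1 = M2*V2, solve for V2.
V2 = M1*V1 / M2
V2 = 6.55 * 484 / 2.29
V2 = 3170.2 / 2.29
V2 = 1384.36681223 mL, rounded to 4 dp:

1384.3668 mL


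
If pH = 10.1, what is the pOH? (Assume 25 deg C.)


At 25 deg C, pH + pOH = 14.
pOH = 14 - pH = 14 - 10.1
pOH = 3.9:

3.90


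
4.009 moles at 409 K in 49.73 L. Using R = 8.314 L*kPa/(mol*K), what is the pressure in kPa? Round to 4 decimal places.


PV = nRT, solve for P = nRT / V.
nRT = 4.009 * 8.314 * 409 = 13632.3078
P = 13632.3078 / 49.73
P = 274.12643877 kPa, rounded to 4 dp:

274.1264 kPa


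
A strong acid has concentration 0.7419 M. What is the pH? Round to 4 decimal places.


A strong acid dissociates completely, so [H+] equals the given concentration.
pH = -log10([H+]) = -log10(0.7419)
pH = 0.12965463, rounded to 4 dp:

0.1297


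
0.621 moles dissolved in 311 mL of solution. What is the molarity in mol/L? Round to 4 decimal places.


Convert volume to liters: V_L = V_mL / 1000.
V_L = 311 / 1000 = 0.311 L
M = n / V_L = 0.621 / 0.311
M = 1.99678457 mol/L, rounded to 4 dp:

1.9968 mol/L


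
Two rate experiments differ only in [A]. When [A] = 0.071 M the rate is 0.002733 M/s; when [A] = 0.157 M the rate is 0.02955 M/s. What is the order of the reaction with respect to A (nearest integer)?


Rate is proportional to [A]^n, so rate2/rate1 = ([A]2/[A]1)^n. Take logs to solve for n.
rate2/rate1 = 0.02955 / 0.002733 = 10.8123
[A]2/[A]1 = 0.157 / 0.071 = 2.2113
n = ln(10.8123) / ln(2.2113) = 3.0
Nearest integer order:

3


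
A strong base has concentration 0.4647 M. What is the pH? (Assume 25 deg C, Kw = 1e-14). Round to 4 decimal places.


A strong base dissociates completely, so [OH-] equals the given concentration.
pOH = -log10([OH-]) = -log10(0.4647) = 0.332827
pH = 14 - pOH = 14 - 0.332827
pH = 13.667173, rounded to 4 dp:

13.6672


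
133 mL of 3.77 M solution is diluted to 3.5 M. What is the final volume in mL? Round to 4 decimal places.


Dilution: M1*V1 = M2*V2, solve for V2.
V2 = M1*V1 / M2
V2 = 3.77 * 133 / 3.5
V2 = 501.41 / 3.5
V2 = 143.26 mL, rounded to 4 dp:

143.2600 mL


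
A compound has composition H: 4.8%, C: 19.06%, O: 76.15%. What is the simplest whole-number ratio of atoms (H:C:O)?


Assume 100 g of compound, divide each mass% by atomic mass to get moles, then normalize by the smallest to get a raw atom ratio.
Moles per 100 g: H: 4.8/1.008 = 4.7619, C: 19.06/12.011 = 1.5869, O: 76.15/15.999 = 4.7597
Raw ratio (divide by min = 1.5869): H: 3.001, C: 1.0, O: 2.999
Multiply by 1 to clear fractions: H: 3.001 ~= 3, C: 1.0 ~= 1, O: 2.999 ~= 3
Reduce by GCD to get the simplest whole-number ratio:

3:1:3


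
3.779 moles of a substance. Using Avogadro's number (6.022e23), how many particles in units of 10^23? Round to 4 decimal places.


N = n * NA, then divide by 1e23 for the requested units.
N / 1e23 = n * 6.022
N / 1e23 = 3.779 * 6.022
N / 1e23 = 22.757138, rounded to 4 dp:

22.7571


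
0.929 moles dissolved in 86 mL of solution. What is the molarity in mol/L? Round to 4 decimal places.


Convert volume to liters: V_L = V_mL / 1000.
V_L = 86 / 1000 = 0.086 L
M = n / V_L = 0.929 / 0.086
M = 10.80232558 mol/L, rounded to 4 dp:

10.8023 mol/L


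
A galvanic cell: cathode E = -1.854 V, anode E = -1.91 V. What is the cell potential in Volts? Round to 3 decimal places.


Standard cell potential: E_cell = E_cathode - E_anode.
E_cell = -1.854 - (-1.91)
E_cell = 0.056 V, rounded to 3 dp:

0.056 V


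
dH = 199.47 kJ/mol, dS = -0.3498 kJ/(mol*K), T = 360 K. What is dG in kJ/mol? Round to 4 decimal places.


Gibbs: dG = dH - T*dS (consistent units, dS already in kJ/(mol*K)).
T*dS = 360 * -0.3498 = -125.928
dG = 199.47 - (-125.928)
dG = 325.398 kJ/mol, rounded to 4 dp:

325.3980 kJ/mol


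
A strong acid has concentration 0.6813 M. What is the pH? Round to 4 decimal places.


A strong acid dissociates completely, so [H+] equals the given concentration.
pH = -log10([H+]) = -log10(0.6813)
pH = 0.16666161, rounded to 4 dp:

0.1667


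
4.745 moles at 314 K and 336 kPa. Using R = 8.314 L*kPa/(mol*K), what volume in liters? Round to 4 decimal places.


PV = nRT, solve for V = nRT / P.
nRT = 4.745 * 8.314 * 314 = 12387.278
V = 12387.278 / 336
V = 36.86689881 L, rounded to 4 dp:

36.8669 L


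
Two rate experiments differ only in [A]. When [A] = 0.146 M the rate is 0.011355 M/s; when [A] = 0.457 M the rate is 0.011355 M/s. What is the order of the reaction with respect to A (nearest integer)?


Rate is proportional to [A]^n, so rate2/rate1 = ([A]2/[A]1)^n. Take logs to solve for n.
rate2/rate1 = 0.011355 / 0.011355 = 1.0
[A]2/[A]1 = 0.457 / 0.146 = 3.1301
n = ln(1.0) / ln(3.1301) = 0.0
Nearest integer order:

0


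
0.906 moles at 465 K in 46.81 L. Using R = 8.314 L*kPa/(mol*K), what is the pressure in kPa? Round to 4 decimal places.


PV = nRT, solve for P = nRT / V.
nRT = 0.906 * 8.314 * 465 = 3502.6051
P = 3502.6051 / 46.81
P = 74.82600085 kPa, rounded to 4 dp:

74.8260 kPa


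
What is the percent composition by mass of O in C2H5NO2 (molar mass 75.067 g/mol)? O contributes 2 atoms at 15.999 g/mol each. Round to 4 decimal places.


pct = 100 * (n_elem * M_elem) / M_total
mass_contribution = 2 * 15.999 = 31.998 g/mol
pct = 100 * 31.998 / 75.067
pct = 42.62592084 %, rounded to 4 dp:

42.6259 %


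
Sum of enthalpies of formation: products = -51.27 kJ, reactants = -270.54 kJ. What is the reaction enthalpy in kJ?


dH_rxn = sum(dH_f products) - sum(dH_f reactants)
dH_rxn = -51.27 - (-270.54)
dH_rxn = 219.27 kJ:

219.27 kJ


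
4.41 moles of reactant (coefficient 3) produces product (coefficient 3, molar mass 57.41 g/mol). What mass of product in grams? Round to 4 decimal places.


Use the coefficient ratio to convert reactant moles to product moles, then multiply by the product's molar mass.
moles_P = moles_R * (coeff_P / coeff_R) = 4.41 * (3/3) = 4.41
mass_P = moles_P * M_P = 4.41 * 57.41
mass_P = 253.1781 g, rounded to 4 dp:

253.1781 g


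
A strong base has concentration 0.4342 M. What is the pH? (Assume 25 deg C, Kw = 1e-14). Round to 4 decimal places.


A strong base dissociates completely, so [OH-] equals the given concentration.
pOH = -log10([OH-]) = -log10(0.4342) = 0.36231
pH = 14 - pOH = 14 - 0.36231
pH = 13.63769, rounded to 4 dp:

13.6377


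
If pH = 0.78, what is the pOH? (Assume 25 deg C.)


At 25 deg C, pH + pOH = 14.
pOH = 14 - pH = 14 - 0.78
pOH = 13.22:

13.22


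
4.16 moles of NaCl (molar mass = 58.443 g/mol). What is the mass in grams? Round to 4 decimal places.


mass = n * M
mass = 4.16 * 58.443
mass = 243.12288 g, rounded to 4 dp:

243.1229 g


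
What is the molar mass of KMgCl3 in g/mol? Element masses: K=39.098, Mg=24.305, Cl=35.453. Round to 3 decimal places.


M = sum(count * atomic_mass) over atoms.
M = 1*39.098 + 1*24.305 + 3*35.453
M = 39.098 + 24.305 + 106.359
M = 169.762 g/mol, rounded to 3 dp:

169.762 g/mol


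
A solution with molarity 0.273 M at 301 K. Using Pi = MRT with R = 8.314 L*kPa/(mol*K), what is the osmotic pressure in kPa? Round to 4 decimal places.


Osmotic pressure (van't Hoff): Pi = M*R*T.
RT = 8.314 * 301 = 2502.514
Pi = 0.273 * 2502.514
Pi = 683.186322 kPa, rounded to 4 dp:

683.1863 kPa


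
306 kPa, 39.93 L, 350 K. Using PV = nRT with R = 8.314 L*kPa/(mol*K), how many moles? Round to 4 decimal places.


PV = nRT, solve for n = PV / (RT).
PV = 306 * 39.93 = 12218.58
RT = 8.314 * 350 = 2909.9
n = 12218.58 / 2909.9
n = 4.19896904 mol, rounded to 4 dp:

4.1990 mol


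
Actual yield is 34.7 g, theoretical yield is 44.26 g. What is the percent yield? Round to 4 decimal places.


% yield = 100 * actual / theoretical
% yield = 100 * 34.7 / 44.26
% yield = 78.4003615 %, rounded to 4 dp:

78.4004 %


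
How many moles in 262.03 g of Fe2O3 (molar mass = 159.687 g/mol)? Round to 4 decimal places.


n = mass / M
n = 262.03 / 159.687
n = 1.64089751 mol, rounded to 4 dp:

1.6409 mol


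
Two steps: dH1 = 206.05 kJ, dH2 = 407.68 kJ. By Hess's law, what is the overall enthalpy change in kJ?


Hess's law: enthalpy is a state function, so add the step enthalpies.
dH_total = dH1 + dH2 = 206.05 + (407.68)
dH_total = 613.73 kJ:

613.73 kJ


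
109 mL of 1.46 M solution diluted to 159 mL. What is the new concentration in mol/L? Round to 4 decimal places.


Dilution: M1*V1 = M2*V2, solve for M2.
M2 = M1*V1 / V2
M2 = 1.46 * 109 / 159
M2 = 159.14 / 159
M2 = 1.0008805 mol/L, rounded to 4 dp:

1.0009 mol/L


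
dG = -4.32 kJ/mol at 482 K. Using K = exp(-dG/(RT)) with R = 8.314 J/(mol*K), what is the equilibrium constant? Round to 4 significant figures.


dG is in kJ/mol; multiply by 1000 to match R in J/(mol*K).
RT = 8.314 * 482 = 4007.348 J/mol
exponent = -dG*1000 / (RT) = -(-4.32*1000) / 4007.348 = 1.07801968
K = exp(1.07801968)
K = 2.9388539, rounded to 4 significant figures:

2.939


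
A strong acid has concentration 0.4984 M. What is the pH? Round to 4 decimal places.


A strong acid dissociates completely, so [H+] equals the given concentration.
pH = -log10([H+]) = -log10(0.4984)
pH = 0.30242197, rounded to 4 dp:

0.3024


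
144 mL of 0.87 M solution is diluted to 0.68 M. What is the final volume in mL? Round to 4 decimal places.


Dilution: M1*V1 = M2*V2, solve for V2.
V2 = M1*V1 / M2
V2 = 0.87 * 144 / 0.68
V2 = 125.28 / 0.68
V2 = 184.23529412 mL, rounded to 4 dp:

184.2353 mL


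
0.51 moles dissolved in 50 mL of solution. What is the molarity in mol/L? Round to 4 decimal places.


Convert volume to liters: V_L = V_mL / 1000.
V_L = 50 / 1000 = 0.05 L
M = n / V_L = 0.51 / 0.05
M = 10.2 mol/L, rounded to 4 dp:

10.2000 mol/L


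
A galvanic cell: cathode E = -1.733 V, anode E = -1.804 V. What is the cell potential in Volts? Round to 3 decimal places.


Standard cell potential: E_cell = E_cathode - E_anode.
E_cell = -1.733 - (-1.804)
E_cell = 0.071 V, rounded to 3 dp:

0.071 V


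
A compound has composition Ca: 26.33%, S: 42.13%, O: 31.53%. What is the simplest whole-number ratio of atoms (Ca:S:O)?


Assume 100 g of compound, divide each mass% by atomic mass to get moles, then normalize by the smallest to get a raw atom ratio.
Moles per 100 g: Ca: 26.33/40.078 = 0.657, S: 42.13/32.065 = 1.3139, O: 31.53/15.999 = 1.9707
Raw ratio (divide by min = 0.657): Ca: 1.0, S: 2.0, O: 3.0
Multiply by 1 to clear fractions: Ca: 1.0 ~= 1, S: 2.0 ~= 2, O: 3.0 ~= 3
Reduce by GCD to get the simplest whole-number ratio:

1:2:3


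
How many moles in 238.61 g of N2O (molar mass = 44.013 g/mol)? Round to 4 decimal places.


n = mass / M
n = 238.61 / 44.013
n = 5.42135278 mol, rounded to 4 dp:

5.4214 mol


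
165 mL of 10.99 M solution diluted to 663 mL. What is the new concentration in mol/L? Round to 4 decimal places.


Dilution: M1*V1 = M2*V2, solve for M2.
M2 = M1*V1 / V2
M2 = 10.99 * 165 / 663
M2 = 1813.35 / 663
M2 = 2.73506787 mol/L, rounded to 4 dp:

2.7351 mol/L


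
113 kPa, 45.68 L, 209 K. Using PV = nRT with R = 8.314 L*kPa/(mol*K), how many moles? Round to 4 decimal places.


PV = nRT, solve for n = PV / (RT).
PV = 113 * 45.68 = 5161.84
RT = 8.314 * 209 = 1737.626
n = 5161.84 / 1737.626
n = 2.97062774 mol, rounded to 4 dp:

2.9706 mol


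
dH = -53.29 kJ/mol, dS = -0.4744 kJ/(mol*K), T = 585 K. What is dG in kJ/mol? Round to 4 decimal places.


Gibbs: dG = dH - T*dS (consistent units, dS already in kJ/(mol*K)).
T*dS = 585 * -0.4744 = -277.524
dG = -53.29 - (-277.524)
dG = 224.234 kJ/mol, rounded to 4 dp:

224.2340 kJ/mol


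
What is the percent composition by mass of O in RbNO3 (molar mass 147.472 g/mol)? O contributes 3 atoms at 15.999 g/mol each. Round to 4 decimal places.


pct = 100 * (n_elem * M_elem) / M_total
mass_contribution = 3 * 15.999 = 47.997 g/mol
pct = 100 * 47.997 / 147.472
pct = 32.5465173 %, rounded to 4 dp:

32.5465 %


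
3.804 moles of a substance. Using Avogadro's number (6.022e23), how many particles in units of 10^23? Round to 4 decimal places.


N = n * NA, then divide by 1e23 for the requested units.
N / 1e23 = n * 6.022
N / 1e23 = 3.804 * 6.022
N / 1e23 = 22.907688, rounded to 4 dp:

22.9077


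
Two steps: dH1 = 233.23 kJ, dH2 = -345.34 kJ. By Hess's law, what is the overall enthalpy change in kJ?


Hess's law: enthalpy is a state function, so add the step enthalpies.
dH_total = dH1 + dH2 = 233.23 + (-345.34)
dH_total = -112.11 kJ:

-112.11 kJ


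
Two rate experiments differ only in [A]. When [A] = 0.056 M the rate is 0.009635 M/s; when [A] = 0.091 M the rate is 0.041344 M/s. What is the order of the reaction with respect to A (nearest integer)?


Rate is proportional to [A]^n, so rate2/rate1 = ([A]2/[A]1)^n. Take logs to solve for n.
rate2/rate1 = 0.041344 / 0.009635 = 4.291
[A]2/[A]1 = 0.091 / 0.056 = 1.625
n = ln(4.291) / ln(1.625) = 3.0
Nearest integer order:

3


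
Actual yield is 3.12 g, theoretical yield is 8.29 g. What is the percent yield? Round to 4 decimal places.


% yield = 100 * actual / theoretical
% yield = 100 * 3.12 / 8.29
% yield = 37.63570567 %, rounded to 4 dp:

37.6357 %


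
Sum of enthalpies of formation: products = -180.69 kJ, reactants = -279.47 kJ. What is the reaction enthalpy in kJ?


dH_rxn = sum(dH_f products) - sum(dH_f reactants)
dH_rxn = -180.69 - (-279.47)
dH_rxn = 98.78 kJ:

98.78 kJ


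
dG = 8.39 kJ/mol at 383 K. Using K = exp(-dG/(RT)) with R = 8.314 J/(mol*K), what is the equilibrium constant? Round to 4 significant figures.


dG is in kJ/mol; multiply by 1000 to match R in J/(mol*K).
RT = 8.314 * 383 = 3184.262 J/mol
exponent = -dG*1000 / (RT) = -(8.39*1000) / 3184.262 = -2.63483344
K = exp(-2.63483344)
K = 0.071730916, rounded to 4 significant figures:

0.07173


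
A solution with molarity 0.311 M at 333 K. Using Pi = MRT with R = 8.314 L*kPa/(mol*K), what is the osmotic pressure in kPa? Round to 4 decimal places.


Osmotic pressure (van't Hoff): Pi = M*R*T.
RT = 8.314 * 333 = 2768.562
Pi = 0.311 * 2768.562
Pi = 861.022782 kPa, rounded to 4 dp:

861.0228 kPa


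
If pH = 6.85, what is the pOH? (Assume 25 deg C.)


At 25 deg C, pH + pOH = 14.
pOH = 14 - pH = 14 - 6.85
pOH = 7.15:

7.15


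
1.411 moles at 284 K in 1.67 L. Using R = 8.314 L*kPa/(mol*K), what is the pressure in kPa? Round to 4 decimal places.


PV = nRT, solve for P = nRT / V.
nRT = 1.411 * 8.314 * 284 = 3331.6193
P = 3331.6193 / 1.67
P = 1994.98161677 kPa, rounded to 4 dp:

1994.9816 kPa


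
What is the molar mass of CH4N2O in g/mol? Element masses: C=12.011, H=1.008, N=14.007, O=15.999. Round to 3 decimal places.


M = sum(count * atomic_mass) over atoms.
M = 1*12.011 + 4*1.008 + 2*14.007 + 1*15.999
M = 12.011 + 4.032 + 28.014 + 15.999
M = 60.056 g/mol, rounded to 3 dp:

60.056 g/mol


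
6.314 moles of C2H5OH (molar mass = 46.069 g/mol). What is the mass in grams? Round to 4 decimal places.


mass = n * M
mass = 6.314 * 46.069
mass = 290.879666 g, rounded to 4 dp:

290.8797 g


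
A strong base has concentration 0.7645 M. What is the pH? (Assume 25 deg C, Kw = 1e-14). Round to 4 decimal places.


A strong base dissociates completely, so [OH-] equals the given concentration.
pOH = -log10([OH-]) = -log10(0.7645) = 0.116623
pH = 14 - pOH = 14 - 0.116623
pH = 13.883377, rounded to 4 dp:

13.8834


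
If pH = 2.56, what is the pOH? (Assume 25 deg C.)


At 25 deg C, pH + pOH = 14.
pOH = 14 - pH = 14 - 2.56
pOH = 11.44:

11.44


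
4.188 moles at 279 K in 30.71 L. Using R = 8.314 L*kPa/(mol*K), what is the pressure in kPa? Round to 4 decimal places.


PV = nRT, solve for P = nRT / V.
nRT = 4.188 * 8.314 * 279 = 9714.5099
P = 9714.5099 / 30.71
P = 316.33050798 kPa, rounded to 4 dp:

316.3305 kPa


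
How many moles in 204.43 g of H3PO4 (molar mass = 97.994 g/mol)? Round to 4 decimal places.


n = mass / M
n = 204.43 / 97.994
n = 2.08614813 mol, rounded to 4 dp:

2.0861 mol


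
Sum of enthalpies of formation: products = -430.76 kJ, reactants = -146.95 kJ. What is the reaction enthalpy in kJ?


dH_rxn = sum(dH_f products) - sum(dH_f reactants)
dH_rxn = -430.76 - (-146.95)
dH_rxn = -283.81 kJ:

-283.81 kJ


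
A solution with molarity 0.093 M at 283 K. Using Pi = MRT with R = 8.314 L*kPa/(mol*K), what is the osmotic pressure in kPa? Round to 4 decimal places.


Osmotic pressure (van't Hoff): Pi = M*R*T.
RT = 8.314 * 283 = 2352.862
Pi = 0.093 * 2352.862
Pi = 218.816166 kPa, rounded to 4 dp:

218.8162 kPa


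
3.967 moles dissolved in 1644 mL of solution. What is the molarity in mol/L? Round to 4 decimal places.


Convert volume to liters: V_L = V_mL / 1000.
V_L = 1644 / 1000 = 1.644 L
M = n / V_L = 3.967 / 1.644
M = 2.41301703 mol/L, rounded to 4 dp:

2.4130 mol/L


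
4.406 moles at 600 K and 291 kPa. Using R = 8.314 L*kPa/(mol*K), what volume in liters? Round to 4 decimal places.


PV = nRT, solve for V = nRT / P.
nRT = 4.406 * 8.314 * 600 = 21978.8904
V = 21978.8904 / 291
V = 75.52883299 L, rounded to 4 dp:

75.5288 L


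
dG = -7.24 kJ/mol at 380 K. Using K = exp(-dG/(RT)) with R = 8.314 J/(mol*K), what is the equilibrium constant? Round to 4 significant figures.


dG is in kJ/mol; multiply by 1000 to match R in J/(mol*K).
RT = 8.314 * 380 = 3159.32 J/mol
exponent = -dG*1000 / (RT) = -(-7.24*1000) / 3159.32 = 2.29163238
K = exp(2.29163238)
K = 9.8910705, rounded to 4 significant figures:

9.891


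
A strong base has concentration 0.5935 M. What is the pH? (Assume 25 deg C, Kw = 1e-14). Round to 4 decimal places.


A strong base dissociates completely, so [OH-] equals the given concentration.
pOH = -log10([OH-]) = -log10(0.5935) = 0.226579
pH = 14 - pOH = 14 - 0.226579
pH = 13.773421, rounded to 4 dp:

13.7734


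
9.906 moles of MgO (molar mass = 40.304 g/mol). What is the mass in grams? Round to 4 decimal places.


mass = n * M
mass = 9.906 * 40.304
mass = 399.251424 g, rounded to 4 dp:

399.2514 g


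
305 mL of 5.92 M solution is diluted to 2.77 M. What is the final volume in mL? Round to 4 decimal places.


Dilution: M1*V1 = M2*V2, solve for V2.
V2 = M1*V1 / M2
V2 = 5.92 * 305 / 2.77
V2 = 1805.6 / 2.77
V2 = 651.84115523 mL, rounded to 4 dp:

651.8412 mL


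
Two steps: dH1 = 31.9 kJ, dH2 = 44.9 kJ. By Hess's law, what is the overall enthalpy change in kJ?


Hess's law: enthalpy is a state function, so add the step enthalpies.
dH_total = dH1 + dH2 = 31.9 + (44.9)
dH_total = 76.8 kJ:

76.80 kJ


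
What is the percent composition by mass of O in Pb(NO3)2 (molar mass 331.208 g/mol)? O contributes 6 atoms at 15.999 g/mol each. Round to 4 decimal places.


pct = 100 * (n_elem * M_elem) / M_total
mass_contribution = 6 * 15.999 = 95.994 g/mol
pct = 100 * 95.994 / 331.208
pct = 28.98299558 %, rounded to 4 dp:

28.9830 %


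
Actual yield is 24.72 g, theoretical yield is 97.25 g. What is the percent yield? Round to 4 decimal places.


% yield = 100 * actual / theoretical
% yield = 100 * 24.72 / 97.25
% yield = 25.41902314 %, rounded to 4 dp:

25.4190 %


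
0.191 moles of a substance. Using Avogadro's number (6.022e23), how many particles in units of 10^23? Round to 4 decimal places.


N = n * NA, then divide by 1e23 for the requested units.
N / 1e23 = n * 6.022
N / 1e23 = 0.191 * 6.022
N / 1e23 = 1.150202, rounded to 4 dp:

1.1502


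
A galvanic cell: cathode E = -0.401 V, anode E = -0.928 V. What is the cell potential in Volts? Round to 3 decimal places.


Standard cell potential: E_cell = E_cathode - E_anode.
E_cell = -0.401 - (-0.928)
E_cell = 0.527 V, rounded to 3 dp:

0.527 V


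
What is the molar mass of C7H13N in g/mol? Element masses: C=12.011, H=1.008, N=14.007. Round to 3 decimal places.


M = sum(count * atomic_mass) over atoms.
M = 7*12.011 + 13*1.008 + 1*14.007
M = 84.077 + 13.104 + 14.007
M = 111.188 g/mol, rounded to 3 dp:

111.188 g/mol


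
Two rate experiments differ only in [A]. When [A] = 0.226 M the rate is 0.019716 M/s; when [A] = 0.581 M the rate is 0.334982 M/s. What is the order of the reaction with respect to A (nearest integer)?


Rate is proportional to [A]^n, so rate2/rate1 = ([A]2/[A]1)^n. Take logs to solve for n.
rate2/rate1 = 0.334982 / 0.019716 = 16.9904
[A]2/[A]1 = 0.581 / 0.226 = 2.5708
n = ln(16.9904) / ln(2.5708) = 3.0
Nearest integer order:

3


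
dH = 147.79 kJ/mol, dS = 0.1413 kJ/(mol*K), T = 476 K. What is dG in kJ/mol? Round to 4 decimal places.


Gibbs: dG = dH - T*dS (consistent units, dS already in kJ/(mol*K)).
T*dS = 476 * 0.1413 = 67.2588
dG = 147.79 - (67.2588)
dG = 80.5312 kJ/mol, rounded to 4 dp:

80.5312 kJ/mol


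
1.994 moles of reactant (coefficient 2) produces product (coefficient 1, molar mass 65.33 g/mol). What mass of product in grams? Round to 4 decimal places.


Use the coefficient ratio to convert reactant moles to product moles, then multiply by the product's molar mass.
moles_P = moles_R * (coeff_P / coeff_R) = 1.994 * (1/2) = 0.997
mass_P = moles_P * M_P = 0.997 * 65.33
mass_P = 65.13401 g, rounded to 4 dp:

65.1340 g


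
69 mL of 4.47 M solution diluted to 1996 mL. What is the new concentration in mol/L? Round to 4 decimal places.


Dilution: M1*V1 = M2*V2, solve for M2.
M2 = M1*V1 / V2
M2 = 4.47 * 69 / 1996
M2 = 308.43 / 1996
M2 = 0.15452405 mol/L, rounded to 4 dp:

0.1545 mol/L


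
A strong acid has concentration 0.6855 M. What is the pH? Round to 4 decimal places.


A strong acid dissociates completely, so [H+] equals the given concentration.
pH = -log10([H+]) = -log10(0.6855)
pH = 0.16399254, rounded to 4 dp:

0.1640


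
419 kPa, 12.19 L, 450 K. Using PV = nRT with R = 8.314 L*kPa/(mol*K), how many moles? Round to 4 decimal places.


PV = nRT, solve for n = PV / (RT).
PV = 419 * 12.19 = 5107.61
RT = 8.314 * 450 = 3741.3
n = 5107.61 / 3741.3
n = 1.36519659 mol, rounded to 4 dp:

1.3652 mol


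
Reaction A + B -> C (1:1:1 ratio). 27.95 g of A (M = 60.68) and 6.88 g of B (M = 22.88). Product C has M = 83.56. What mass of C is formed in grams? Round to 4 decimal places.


Find moles of each reactant; the smaller value is the limiting reagent in a 1:1:1 reaction, so moles_C equals moles of the limiter.
n_A = mass_A / M_A = 27.95 / 60.68 = 0.460613 mol
n_B = mass_B / M_B = 6.88 / 22.88 = 0.300699 mol
Limiting reagent: B (smaller), n_limiting = 0.300699 mol
mass_C = n_limiting * M_C = 0.300699 * 83.56
mass_C = 25.12640844 g, rounded to 4 dp:

25.1264 g


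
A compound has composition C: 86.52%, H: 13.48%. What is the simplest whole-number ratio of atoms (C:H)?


Assume 100 g of compound, divide each mass% by atomic mass to get moles, then normalize by the smallest to get a raw atom ratio.
Moles per 100 g: C: 86.52/12.011 = 7.2034, H: 13.48/1.008 = 13.373
Raw ratio (divide by min = 7.2034): C: 1.0, H: 1.856
Multiply by 7 to clear fractions: C: 7.0 ~= 7, H: 12.995 ~= 13
Reduce by GCD to get the simplest whole-number ratio:

7:13


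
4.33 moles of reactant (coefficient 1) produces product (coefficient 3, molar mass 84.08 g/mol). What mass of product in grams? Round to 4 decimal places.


Use the coefficient ratio to convert reactant moles to product moles, then multiply by the product's molar mass.
moles_P = moles_R * (coeff_P / coeff_R) = 4.33 * (3/1) = 12.99
mass_P = moles_P * M_P = 12.99 * 84.08
mass_P = 1092.1992 g, rounded to 4 dp:

1092.1992 g


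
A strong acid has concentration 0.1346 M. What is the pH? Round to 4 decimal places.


A strong acid dissociates completely, so [H+] equals the given concentration.
pH = -log10([H+]) = -log10(0.1346)
pH = 0.87095494, rounded to 4 dp:

0.8710


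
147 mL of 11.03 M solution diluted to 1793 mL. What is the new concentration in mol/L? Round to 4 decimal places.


Dilution: M1*V1 = M2*V2, solve for M2.
M2 = M1*V1 / V2
M2 = 11.03 * 147 / 1793
M2 = 1621.41 / 1793
M2 = 0.90430006 mol/L, rounded to 4 dp:

0.9043 mol/L


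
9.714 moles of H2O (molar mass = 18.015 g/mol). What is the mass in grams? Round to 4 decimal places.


mass = n * M
mass = 9.714 * 18.015
mass = 174.99771 g, rounded to 4 dp:

174.9977 g


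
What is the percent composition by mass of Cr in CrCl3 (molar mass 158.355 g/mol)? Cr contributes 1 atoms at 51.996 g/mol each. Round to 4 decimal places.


pct = 100 * (n_elem * M_elem) / M_total
mass_contribution = 1 * 51.996 = 51.996 g/mol
pct = 100 * 51.996 / 158.355
pct = 32.83508573 %, rounded to 4 dp:

32.8351 %


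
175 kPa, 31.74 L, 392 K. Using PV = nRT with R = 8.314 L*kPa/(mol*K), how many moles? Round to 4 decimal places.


PV = nRT, solve for n = PV / (RT).
PV = 175 * 31.74 = 5554.5
RT = 8.314 * 392 = 3259.088
n = 5554.5 / 3259.088
n = 1.70431114 mol, rounded to 4 dp:

1.7043 mol


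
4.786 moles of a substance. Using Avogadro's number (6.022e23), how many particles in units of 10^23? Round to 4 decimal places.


N = n * NA, then divide by 1e23 for the requested units.
N / 1e23 = n * 6.022
N / 1e23 = 4.786 * 6.022
N / 1e23 = 28.821292, rounded to 4 dp:

28.8213


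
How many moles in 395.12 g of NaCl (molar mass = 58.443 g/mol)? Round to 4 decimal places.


n = mass / M
n = 395.12 / 58.443
n = 6.76077546 mol, rounded to 4 dp:

6.7608 mol


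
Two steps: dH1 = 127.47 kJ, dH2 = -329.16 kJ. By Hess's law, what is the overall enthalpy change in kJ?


Hess's law: enthalpy is a state function, so add the step enthalpies.
dH_total = dH1 + dH2 = 127.47 + (-329.16)
dH_total = -201.69 kJ:

-201.69 kJ


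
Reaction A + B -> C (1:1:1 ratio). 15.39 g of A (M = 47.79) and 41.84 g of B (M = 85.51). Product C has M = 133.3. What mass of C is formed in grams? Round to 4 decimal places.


Find moles of each reactant; the smaller value is the limiting reagent in a 1:1:1 reaction, so moles_C equals moles of the limiter.
n_A = mass_A / M_A = 15.39 / 47.79 = 0.322034 mol
n_B = mass_B / M_B = 41.84 / 85.51 = 0.489299 mol
Limiting reagent: A (smaller), n_limiting = 0.322034 mol
mass_C = n_limiting * M_C = 0.322034 * 133.3
mass_C = 42.9271322 g, rounded to 4 dp:

42.9271 g


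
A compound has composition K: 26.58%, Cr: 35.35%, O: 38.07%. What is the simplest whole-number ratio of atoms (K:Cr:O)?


Assume 100 g of compound, divide each mass% by atomic mass to get moles, then normalize by the smallest to get a raw atom ratio.
Moles per 100 g: K: 26.58/39.098 = 0.6798, Cr: 35.35/51.996 = 0.6799, O: 38.07/15.999 = 2.3795
Raw ratio (divide by min = 0.6798): K: 1.0, Cr: 1.0, O: 3.5
Multiply by 2 to clear fractions: K: 2.0 ~= 2, Cr: 2.0 ~= 2, O: 7.0 ~= 7
Reduce by GCD to get the simplest whole-number ratio:

2:2:7


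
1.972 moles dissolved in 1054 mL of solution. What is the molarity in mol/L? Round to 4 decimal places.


Convert volume to liters: V_L = V_mL / 1000.
V_L = 1054 / 1000 = 1.054 L
M = n / V_L = 1.972 / 1.054
M = 1.87096774 mol/L, rounded to 4 dp:

1.8710 mol/L


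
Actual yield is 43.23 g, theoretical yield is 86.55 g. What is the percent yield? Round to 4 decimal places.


% yield = 100 * actual / theoretical
% yield = 100 * 43.23 / 86.55
% yield = 49.94800693 %, rounded to 4 dp:

49.9480 %


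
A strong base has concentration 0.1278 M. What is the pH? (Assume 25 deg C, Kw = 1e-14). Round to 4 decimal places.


A strong base dissociates completely, so [OH-] equals the given concentration.
pOH = -log10([OH-]) = -log10(0.1278) = 0.893469
pH = 14 - pOH = 14 - 0.893469
pH = 13.106531, rounded to 4 dp:

13.1065
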